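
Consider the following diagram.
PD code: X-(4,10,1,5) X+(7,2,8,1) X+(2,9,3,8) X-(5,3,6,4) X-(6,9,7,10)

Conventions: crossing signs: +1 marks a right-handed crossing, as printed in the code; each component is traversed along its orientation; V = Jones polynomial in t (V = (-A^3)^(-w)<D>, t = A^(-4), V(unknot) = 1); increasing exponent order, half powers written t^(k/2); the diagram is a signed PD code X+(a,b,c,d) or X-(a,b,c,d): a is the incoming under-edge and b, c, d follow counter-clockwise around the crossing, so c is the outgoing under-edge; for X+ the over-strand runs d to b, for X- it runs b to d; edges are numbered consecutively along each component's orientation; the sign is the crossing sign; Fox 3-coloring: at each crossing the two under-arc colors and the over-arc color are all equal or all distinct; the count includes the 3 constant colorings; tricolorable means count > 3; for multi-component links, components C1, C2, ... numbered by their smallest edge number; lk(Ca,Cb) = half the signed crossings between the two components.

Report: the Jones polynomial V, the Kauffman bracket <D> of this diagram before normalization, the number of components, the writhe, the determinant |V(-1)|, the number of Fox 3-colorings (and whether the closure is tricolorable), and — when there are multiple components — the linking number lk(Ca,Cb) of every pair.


Jones polynomial: V(t) = -t^(-1/2) - t^(1/2)
<D> = A^-5 + A^-1; writhe -1
components 2, writhe -1 (5 crossings)
linking number lk(C1,C2) = 0
3-colorings: 9 of 3^5, det 0 — tricolorable
note: det 0 = |V(-1)|; divisible by 3, so tricolorable


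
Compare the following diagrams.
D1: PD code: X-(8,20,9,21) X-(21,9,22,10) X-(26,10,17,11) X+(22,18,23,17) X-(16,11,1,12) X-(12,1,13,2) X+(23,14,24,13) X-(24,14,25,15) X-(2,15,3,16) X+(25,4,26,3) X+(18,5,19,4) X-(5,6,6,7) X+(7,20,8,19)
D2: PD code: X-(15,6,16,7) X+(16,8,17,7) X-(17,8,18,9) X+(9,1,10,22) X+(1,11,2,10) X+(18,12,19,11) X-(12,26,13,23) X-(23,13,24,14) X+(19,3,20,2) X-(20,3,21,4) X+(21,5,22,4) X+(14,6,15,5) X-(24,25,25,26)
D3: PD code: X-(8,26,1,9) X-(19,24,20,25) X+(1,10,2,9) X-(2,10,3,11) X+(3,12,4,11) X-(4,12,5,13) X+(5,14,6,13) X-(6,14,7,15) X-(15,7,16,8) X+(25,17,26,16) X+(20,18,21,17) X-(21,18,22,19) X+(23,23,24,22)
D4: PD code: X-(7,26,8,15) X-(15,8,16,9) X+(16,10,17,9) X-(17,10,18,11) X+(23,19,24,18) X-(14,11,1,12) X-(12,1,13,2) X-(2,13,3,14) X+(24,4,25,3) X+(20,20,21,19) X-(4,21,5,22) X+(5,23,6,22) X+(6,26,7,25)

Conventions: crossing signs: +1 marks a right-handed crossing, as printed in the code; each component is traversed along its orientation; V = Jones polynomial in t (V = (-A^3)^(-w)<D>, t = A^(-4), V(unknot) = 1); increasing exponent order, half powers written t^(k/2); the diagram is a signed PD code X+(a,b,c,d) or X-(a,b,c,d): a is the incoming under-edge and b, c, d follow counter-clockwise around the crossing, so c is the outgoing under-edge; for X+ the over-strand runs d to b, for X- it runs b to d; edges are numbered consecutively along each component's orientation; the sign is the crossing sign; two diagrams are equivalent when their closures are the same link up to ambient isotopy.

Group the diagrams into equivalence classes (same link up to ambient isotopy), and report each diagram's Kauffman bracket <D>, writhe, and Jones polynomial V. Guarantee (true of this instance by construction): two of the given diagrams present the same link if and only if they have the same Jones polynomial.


classes: {D1, D4} | {D2} | {D3}
V(D1) = t^(-9/2) - t^(-5/2) - t^(-3/2) - t^(-1/2)  [13 crossings, <D> = A^-7 + A^-3 + A - A^9, w = -3]
V(D2) = -t^(-3/2) - 2t^(1/2) + t^(3/2) - t^(5/2) + t^(7/2)  [13 crossings, <D> = -A^-11 + A^-7 - A^-3 + 2A + A^9, w = +1]
V(D3) = -t^(-5/2) - t^(-1/2)  [13 crossings, <D> = A^-1 + A^7, w = -1]
V(D4) = t^(-9/2) - t^(-5/2) - t^(-3/2) - t^(-1/2)  [13 crossings, <D> = A^-1 + A^3 + A^7 - A^15, w = -1]
note: comparing 4 Jones polynomials yields 3 groups


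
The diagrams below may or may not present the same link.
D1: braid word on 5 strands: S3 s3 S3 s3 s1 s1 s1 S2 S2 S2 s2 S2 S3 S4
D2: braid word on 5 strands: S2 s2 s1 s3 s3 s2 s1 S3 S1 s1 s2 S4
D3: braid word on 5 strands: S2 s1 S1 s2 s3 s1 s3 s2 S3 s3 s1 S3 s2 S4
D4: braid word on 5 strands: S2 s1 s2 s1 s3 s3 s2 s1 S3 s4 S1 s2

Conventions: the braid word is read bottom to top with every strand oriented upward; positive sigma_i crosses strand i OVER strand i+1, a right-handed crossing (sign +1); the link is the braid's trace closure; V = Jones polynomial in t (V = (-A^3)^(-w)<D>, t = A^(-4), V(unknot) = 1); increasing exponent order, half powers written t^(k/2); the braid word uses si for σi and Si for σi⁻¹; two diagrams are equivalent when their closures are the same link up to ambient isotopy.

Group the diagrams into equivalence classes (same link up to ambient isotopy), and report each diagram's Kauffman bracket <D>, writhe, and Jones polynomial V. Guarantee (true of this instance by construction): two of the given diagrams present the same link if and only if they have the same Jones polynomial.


grouping into links: {D1} | {D2, D3, D4}
V(D1) = -t^-3 + t^-2 - t^-1 + 3 - t + t^2 - t^3  (w -2, c 14, <D> = -A^-18 + A^-14 - A^-10 + 3A^-6 - A^-2 + A^2 - A^6)
V(D2) = t - t^2 + 2t^3 - t^4 + t^5 - t^6  [12 crossings, <D> = -A^-12 + A^-8 - A^-4 + 2 - A^4 + A^8, w = +4]
D3 (bracket -A^-12 + A^-8 - A^-4 + 2 - A^4 + A^8; 14 crossings at w = +4): V = t - t^2 + 2t^3 - t^4 + t^5 - t^6
V(D4) = t - t^2 + 2t^3 - t^4 + t^5 - t^6  [12 crossings, <D> = -A^-6 + A^-2 - A^2 + 2A^6 - A^10 + A^14, w = +6]
why: 2 values of V(t) split the 4 diagrams


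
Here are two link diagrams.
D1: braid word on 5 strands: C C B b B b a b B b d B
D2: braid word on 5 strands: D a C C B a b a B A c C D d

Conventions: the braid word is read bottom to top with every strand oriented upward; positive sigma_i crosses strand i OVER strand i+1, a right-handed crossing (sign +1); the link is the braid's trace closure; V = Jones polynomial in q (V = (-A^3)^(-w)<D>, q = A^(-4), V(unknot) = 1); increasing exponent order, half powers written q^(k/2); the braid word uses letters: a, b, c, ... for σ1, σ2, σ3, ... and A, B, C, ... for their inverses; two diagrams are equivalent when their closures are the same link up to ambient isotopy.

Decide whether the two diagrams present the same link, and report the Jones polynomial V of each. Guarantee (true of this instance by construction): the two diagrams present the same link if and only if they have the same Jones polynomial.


equivalent: yes
V(D1) = q^-3 + q^-2 + q^-1 + 1  (w 0, c 12, <D> = 1 + A^4 + A^8 + A^12)
V(D2) = q^-3 + q^-2 + q^-1 + 1  [14 crossings, <D> = A^-6 + A^-2 + A^2 + A^6, w = -2]
key observation: all 2 diagrams share one V(q), hence one class


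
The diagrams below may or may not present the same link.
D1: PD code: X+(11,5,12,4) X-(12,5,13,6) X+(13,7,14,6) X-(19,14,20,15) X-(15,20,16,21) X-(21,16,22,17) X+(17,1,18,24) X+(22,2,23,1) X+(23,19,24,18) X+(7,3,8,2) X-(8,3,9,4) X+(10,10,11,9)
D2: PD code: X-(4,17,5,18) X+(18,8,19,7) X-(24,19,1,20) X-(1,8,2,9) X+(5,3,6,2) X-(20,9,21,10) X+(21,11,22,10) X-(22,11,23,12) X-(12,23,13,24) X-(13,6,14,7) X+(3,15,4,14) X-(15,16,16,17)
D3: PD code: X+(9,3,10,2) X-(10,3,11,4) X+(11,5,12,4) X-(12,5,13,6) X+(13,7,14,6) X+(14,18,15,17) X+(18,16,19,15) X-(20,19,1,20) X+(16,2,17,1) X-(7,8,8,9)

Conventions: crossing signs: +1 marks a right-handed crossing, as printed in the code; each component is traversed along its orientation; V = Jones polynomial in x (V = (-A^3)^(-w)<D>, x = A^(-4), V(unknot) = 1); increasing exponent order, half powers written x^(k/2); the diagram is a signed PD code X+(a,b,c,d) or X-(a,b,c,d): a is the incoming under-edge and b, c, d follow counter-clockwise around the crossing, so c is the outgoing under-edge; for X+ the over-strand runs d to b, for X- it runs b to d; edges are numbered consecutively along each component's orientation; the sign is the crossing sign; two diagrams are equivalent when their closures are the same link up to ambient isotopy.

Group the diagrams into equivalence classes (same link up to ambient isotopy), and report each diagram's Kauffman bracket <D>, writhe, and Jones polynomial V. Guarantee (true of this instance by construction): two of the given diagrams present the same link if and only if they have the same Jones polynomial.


grouping into links: {D1} | {D2} | {D3}
V(D1) = 1  (w +2, c 12, <D> = A^6)
V(D2) = -x^-4 + x^-3 + x^-1  (w -4, c 12, <D> = A^-8 + 1 - A^4)
V(D3) = x + x^3 - x^4  (w +2, c 10, <D> = -A^-10 + A^-6 + A^2)
key observation: comparing 3 Jones polynomials yields 3 groups


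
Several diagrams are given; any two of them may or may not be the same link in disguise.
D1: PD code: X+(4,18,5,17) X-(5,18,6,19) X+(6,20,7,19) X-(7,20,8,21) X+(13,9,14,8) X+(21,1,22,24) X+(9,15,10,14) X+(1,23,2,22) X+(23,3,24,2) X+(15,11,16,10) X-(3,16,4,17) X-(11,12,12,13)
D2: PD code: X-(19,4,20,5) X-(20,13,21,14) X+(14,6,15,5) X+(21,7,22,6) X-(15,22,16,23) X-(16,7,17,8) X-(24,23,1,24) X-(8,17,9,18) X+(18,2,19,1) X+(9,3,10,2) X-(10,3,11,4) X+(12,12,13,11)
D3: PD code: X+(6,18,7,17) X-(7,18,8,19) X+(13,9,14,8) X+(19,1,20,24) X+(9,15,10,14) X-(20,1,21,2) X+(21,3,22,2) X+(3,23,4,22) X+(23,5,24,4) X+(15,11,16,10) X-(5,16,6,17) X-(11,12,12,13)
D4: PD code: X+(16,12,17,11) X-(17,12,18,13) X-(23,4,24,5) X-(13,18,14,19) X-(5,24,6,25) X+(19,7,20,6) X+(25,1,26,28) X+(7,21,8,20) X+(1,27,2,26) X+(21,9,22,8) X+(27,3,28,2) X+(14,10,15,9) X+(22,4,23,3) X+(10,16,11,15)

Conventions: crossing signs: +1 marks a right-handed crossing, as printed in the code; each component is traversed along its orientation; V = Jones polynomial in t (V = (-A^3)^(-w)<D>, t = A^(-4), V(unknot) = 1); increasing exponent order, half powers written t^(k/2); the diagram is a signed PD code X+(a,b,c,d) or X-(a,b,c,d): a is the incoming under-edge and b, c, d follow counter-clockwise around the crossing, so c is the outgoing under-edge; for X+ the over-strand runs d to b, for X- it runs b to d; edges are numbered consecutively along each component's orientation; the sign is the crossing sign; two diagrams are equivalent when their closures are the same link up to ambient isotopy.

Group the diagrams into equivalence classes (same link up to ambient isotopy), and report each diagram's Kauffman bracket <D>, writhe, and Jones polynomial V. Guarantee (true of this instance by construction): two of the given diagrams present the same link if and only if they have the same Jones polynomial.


classes: {D1, D3, D4} | {D2}
V(D1) = t^2 + 2t^4 - 2t^5 + t^6 - 2t^7 + t^8  [12 crossings, <D> = A^-20 - 2A^-16 + A^-12 - 2A^-8 + 2A^-4 + A^4, w = +4]
V(D2) = -t^-4 + t^-3 + t^-1  (w -2, c 12, <D> = A^-2 + A^6 - A^10)
V(D3) = t^2 + 2t^4 - 2t^5 + t^6 - 2t^7 + t^8  (w +4, c 12, <D> = A^-20 - 2A^-16 + A^-12 - 2A^-8 + 2A^-4 + A^4)
V(D4) = t^2 + 2t^4 - 2t^5 + t^6 - 2t^7 + t^8  (w +6, c 14, <D> = A^-14 - 2A^-10 + A^-6 - 2A^-2 + 2A^2 + A^10)
note: comparing 4 Jones polynomials yields 2 groups


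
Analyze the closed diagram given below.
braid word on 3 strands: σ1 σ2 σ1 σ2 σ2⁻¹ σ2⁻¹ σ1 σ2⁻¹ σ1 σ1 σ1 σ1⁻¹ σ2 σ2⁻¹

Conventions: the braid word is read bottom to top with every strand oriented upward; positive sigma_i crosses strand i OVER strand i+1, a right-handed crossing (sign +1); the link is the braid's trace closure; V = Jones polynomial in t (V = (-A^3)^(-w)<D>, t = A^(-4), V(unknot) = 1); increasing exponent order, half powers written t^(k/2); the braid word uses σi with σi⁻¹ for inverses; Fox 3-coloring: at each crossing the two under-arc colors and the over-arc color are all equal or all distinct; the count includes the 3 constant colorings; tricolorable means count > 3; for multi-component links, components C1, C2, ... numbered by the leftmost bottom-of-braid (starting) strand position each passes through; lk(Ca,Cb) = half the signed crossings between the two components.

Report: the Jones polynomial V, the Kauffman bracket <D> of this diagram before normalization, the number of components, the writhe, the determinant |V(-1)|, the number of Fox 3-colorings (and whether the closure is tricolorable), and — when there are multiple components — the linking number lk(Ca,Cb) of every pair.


V(t) = t + 2t^3 + t^5
bracket: A^-8 + 2 + A^8, w = +4
3 components, writhe +4, over 14 crossings
lk(C1,C2) = +1
linking number lk(C1,C3) = +1
lk(C2,C3): 0
det 4, colorings 3 of 3^14 — not tricolorable
observation: w = +4 (over 14 crossings) is diagram-only; (-A^3)^(-4) removes it from V


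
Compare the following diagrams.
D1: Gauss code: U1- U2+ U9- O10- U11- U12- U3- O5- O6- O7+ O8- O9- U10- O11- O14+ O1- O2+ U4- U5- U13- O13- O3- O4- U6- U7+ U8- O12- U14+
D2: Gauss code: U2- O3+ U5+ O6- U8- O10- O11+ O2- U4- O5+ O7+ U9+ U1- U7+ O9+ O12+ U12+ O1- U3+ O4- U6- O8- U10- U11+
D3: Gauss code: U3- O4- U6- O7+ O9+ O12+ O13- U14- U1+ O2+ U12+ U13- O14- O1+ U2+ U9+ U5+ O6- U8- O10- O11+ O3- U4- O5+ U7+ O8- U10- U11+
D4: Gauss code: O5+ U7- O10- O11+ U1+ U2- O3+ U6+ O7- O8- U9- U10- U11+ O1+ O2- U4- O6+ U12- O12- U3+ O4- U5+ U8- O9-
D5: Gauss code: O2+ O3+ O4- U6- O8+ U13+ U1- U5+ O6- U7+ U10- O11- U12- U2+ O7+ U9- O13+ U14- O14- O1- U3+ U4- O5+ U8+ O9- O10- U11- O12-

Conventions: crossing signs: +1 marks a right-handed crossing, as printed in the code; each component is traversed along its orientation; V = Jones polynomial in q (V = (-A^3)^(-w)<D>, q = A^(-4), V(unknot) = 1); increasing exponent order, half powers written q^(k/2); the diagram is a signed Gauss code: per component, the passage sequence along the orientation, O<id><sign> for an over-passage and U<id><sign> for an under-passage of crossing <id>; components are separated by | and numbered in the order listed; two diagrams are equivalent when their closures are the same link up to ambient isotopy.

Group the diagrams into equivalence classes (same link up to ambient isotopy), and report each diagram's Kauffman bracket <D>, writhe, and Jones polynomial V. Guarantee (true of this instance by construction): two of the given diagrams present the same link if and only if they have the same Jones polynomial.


equivalence classes: {D1} | {D2, D3} | {D4, D5}
D1 (bracket A^-16 - A^-12 + 3A^-8 - 3A^-4 + 3 - 3A^4 + 2A^8 - A^12; 14 crossings at w = -8): V = -q^-9 + 2q^-8 - 3q^-7 + 3q^-6 - 3q^-5 + 3q^-4 - q^-3 + q^-2
D2 (bracket A^-4 - 1 + 2A^4 - 2A^8 + 2A^12 - 2A^16 + A^20; 12 crossings at w = 0): V = q^-5 - 2q^-4 + 2q^-3 - 2q^-2 + 2q^-1 - 1 + q
D3 (bracket A^-4 - 1 + 2A^4 - 2A^8 + 2A^12 - 2A^16 + A^20; 14 crossings at w = 0): V = q^-5 - 2q^-4 + 2q^-3 - 2q^-2 + 2q^-1 - 1 + q
V(D4) = q^-4 - q^-3 + q^-2 - 2q^-1 + 2 - q + q^2  [12 crossings, <D> = A^-14 - A^-10 + 2A^-6 - 2A^-2 + A^2 - A^6 + A^10, w = -2]
D5 (bracket A^-14 - A^-10 + 2A^-6 - 2A^-2 + A^2 - A^6 + A^10; 14 crossings at w = -2): V = q^-4 - q^-3 + q^-2 - 2q^-1 + 2 - q + q^2
key observation: 3 values of V(q) split the 5 diagrams


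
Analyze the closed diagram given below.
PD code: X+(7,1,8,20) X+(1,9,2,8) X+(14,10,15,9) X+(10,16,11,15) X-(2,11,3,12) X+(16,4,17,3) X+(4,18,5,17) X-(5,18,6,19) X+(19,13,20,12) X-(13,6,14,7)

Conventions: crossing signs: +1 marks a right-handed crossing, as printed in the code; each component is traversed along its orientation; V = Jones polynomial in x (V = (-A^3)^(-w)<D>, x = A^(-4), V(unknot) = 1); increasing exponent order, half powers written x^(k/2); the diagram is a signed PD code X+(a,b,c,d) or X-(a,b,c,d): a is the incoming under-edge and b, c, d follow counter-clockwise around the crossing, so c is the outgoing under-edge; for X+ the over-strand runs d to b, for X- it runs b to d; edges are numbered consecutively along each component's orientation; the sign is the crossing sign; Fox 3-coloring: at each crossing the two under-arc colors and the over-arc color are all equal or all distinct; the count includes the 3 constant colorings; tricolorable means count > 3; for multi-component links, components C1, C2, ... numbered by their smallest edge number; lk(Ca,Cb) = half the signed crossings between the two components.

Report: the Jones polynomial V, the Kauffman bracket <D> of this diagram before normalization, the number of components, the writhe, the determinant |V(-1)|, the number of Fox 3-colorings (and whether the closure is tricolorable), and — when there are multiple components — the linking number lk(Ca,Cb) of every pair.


Jones polynomial: V(x) = 2x - 2x^2 + 3x^3 - 3x^4 + 2x^5 - 2x^6 + x^7
<D> = A^-16 - 2A^-12 + 2A^-8 - 3A^-4 + 3 - 2A^4 + 2A^8; writhe +4
components 1, writhe +4 (10 crossings)
3-colorings: 9 of 3^10, det 15 — tricolorable
note: w = +4 shifts under R1 moves; the (-A^3)^(-4) factor cancels that in V


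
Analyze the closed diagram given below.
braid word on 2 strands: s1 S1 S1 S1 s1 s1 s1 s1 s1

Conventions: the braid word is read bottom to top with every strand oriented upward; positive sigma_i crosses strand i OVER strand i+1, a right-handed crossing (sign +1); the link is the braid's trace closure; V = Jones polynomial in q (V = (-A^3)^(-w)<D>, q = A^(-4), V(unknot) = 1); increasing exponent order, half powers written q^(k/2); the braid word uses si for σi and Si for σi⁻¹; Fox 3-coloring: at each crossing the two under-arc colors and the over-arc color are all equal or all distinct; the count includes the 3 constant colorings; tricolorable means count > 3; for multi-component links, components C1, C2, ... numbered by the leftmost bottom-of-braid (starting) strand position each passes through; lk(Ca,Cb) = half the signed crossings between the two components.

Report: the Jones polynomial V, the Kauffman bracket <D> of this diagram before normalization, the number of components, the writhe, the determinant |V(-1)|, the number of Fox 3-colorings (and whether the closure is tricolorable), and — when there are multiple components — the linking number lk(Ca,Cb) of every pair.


Jones polynomial: V(q) = q + q^3 - q^4
<D> = A^-7 - A^-3 - A^5; writhe +3
components 1, writhe +3 (9 crossings)
3-colorings: 9 of 3^9, det 3 — tricolorable
note: a (2,3) torus form — a single generator 3 times


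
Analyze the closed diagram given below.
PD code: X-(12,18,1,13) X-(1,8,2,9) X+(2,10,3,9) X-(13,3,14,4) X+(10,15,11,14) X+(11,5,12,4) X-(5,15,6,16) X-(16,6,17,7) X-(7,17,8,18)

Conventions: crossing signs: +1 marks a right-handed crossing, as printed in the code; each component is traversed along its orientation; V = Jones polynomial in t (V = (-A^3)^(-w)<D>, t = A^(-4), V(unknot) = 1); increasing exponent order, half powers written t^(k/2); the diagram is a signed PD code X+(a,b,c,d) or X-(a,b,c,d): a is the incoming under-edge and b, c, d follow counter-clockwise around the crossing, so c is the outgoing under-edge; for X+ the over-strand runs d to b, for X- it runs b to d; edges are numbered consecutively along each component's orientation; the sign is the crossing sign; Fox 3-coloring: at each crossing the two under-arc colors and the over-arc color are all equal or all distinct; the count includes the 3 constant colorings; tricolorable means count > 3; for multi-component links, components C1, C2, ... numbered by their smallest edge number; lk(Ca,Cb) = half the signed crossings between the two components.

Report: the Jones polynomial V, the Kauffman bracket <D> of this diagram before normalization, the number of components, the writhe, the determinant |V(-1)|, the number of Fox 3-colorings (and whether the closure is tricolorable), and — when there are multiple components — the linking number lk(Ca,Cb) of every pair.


V = -t^(-11/2) + t^(-9/2) - t^(-7/2) - t^(-3/2)
<D> = A^-3 + A^5 - A^9 + A^13 (w = -3)
2 components over 9 crossings, w = -3
lk(C1,C2): -2
3 Fox colorings among 3^9, |V(-1)| = 4: not tricolorable
why: the span of V is 4, within the link bound 9 + 2 - 1


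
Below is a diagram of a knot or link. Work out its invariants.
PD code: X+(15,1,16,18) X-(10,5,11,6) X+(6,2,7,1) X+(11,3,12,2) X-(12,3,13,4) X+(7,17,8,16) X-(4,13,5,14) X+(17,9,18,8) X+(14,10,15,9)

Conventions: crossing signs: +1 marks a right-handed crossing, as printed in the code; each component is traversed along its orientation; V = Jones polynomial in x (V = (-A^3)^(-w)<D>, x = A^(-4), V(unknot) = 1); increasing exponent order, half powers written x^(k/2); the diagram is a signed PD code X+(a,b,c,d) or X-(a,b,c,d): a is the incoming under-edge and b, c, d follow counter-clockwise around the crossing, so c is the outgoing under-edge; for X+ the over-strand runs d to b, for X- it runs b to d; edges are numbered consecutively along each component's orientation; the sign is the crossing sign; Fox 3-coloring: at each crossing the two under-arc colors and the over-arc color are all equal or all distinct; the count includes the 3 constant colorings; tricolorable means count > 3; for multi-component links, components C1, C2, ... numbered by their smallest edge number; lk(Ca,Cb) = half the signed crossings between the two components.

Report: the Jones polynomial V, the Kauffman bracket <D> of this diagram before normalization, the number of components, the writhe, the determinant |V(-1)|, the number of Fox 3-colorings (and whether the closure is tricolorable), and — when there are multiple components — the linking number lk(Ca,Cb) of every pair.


Jones polynomial: V(x) = x^-1 - 1 + 2x - 2x^2 + 2x^3 - 2x^4 + x^5
<D> = -A^-11 + 2A^-7 - 2A^-3 + 2A - 2A^5 + A^9 - A^13; writhe +3
components 1, writhe +3 (9 crossings)
3-colorings: 3 of 3^9, det 11 — not tricolorable
note: det 11 = |V(-1)|; not divisible by 3, so not tricolorable


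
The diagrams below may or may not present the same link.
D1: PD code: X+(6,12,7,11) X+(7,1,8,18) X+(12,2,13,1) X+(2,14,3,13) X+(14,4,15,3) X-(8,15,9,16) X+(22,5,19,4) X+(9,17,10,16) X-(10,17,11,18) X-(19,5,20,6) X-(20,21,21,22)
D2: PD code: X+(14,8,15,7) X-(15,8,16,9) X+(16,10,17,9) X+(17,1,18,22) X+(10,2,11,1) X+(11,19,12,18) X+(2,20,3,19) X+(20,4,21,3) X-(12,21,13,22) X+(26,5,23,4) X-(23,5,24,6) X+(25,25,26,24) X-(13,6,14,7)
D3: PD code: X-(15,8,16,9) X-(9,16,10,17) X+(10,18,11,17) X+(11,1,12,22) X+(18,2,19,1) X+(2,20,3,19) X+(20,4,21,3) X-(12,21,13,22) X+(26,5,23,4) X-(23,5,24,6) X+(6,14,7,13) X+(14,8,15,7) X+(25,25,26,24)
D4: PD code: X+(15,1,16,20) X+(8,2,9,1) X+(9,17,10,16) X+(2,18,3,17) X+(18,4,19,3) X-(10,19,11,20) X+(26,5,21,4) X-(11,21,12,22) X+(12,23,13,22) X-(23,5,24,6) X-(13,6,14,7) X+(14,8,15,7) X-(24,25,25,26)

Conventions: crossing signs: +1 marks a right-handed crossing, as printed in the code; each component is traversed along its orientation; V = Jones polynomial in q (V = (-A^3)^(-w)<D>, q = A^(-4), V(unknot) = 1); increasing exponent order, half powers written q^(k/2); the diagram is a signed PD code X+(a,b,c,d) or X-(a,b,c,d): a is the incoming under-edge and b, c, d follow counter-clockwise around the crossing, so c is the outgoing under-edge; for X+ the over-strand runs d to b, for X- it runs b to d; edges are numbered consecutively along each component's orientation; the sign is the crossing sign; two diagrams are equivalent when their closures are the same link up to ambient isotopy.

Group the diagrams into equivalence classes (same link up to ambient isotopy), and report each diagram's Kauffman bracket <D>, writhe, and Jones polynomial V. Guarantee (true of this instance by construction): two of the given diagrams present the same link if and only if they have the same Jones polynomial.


classes: {D1, D2, D3, D4}
V(D1) = -q^(1/2) - q^(3/2) - q^(5/2) + q^(9/2)  [11 crossings, <D> = -A^-9 + A^-1 + A^3 + A^7, w = +3]
V(D2) = -q^(1/2) - q^(3/2) - q^(5/2) + q^(9/2)  [13 crossings, <D> = -A^-3 + A^5 + A^9 + A^13, w = +5]
V(D3) = -q^(1/2) - q^(3/2) - q^(5/2) + q^(9/2)  [13 crossings, <D> = -A^-3 + A^5 + A^9 + A^13, w = +5]
D4 (bracket -A^-9 + A^-1 + A^3 + A^7; 13 crossings at w = +3): V = -q^(1/2) - q^(3/2) - q^(5/2) + q^(9/2)
insight: all 4 diagrams share one V(q), hence one class


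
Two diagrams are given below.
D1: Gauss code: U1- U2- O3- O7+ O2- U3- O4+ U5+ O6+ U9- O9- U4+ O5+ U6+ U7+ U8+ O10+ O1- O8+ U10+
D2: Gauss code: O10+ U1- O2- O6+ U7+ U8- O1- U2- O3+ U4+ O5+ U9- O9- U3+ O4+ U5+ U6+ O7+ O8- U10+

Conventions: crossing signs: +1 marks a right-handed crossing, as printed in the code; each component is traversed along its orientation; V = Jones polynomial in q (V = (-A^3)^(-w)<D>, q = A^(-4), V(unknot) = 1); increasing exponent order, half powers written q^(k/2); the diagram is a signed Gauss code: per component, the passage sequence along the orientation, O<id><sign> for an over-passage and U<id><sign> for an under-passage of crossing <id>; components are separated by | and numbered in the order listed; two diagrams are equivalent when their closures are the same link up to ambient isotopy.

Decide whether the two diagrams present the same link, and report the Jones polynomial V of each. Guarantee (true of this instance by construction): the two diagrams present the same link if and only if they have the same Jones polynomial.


same link: yes
V(D1) = q + q^3 - q^4  [10 crossings, <D> = -A^-10 + A^-6 + A^2, w = +2]
V(D2) = q + q^3 - q^4  [10 crossings, <D> = -A^-10 + A^-6 + A^2, w = +2]
insight: Reidemeister moves carry D1 (10 crossings) to D2 (10)


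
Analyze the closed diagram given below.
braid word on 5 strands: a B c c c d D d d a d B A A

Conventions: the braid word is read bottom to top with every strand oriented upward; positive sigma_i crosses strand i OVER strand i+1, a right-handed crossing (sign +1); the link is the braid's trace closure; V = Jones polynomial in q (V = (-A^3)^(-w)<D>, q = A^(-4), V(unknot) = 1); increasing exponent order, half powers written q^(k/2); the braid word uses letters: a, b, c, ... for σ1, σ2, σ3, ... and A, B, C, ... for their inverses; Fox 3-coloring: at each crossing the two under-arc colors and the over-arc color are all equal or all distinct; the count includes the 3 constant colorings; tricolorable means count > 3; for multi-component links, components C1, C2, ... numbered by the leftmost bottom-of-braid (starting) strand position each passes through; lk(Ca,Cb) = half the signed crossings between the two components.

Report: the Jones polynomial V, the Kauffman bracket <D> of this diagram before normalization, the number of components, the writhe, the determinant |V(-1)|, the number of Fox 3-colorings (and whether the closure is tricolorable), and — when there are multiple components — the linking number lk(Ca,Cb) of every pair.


Jones polynomial: V(q) = q^2 + 2q^4 - 2q^5 + q^6 - 2q^7 + q^8
<D> = A^-20 - 2A^-16 + A^-12 - 2A^-8 + 2A^-4 + A^4; writhe +4
components 1, writhe +4 (14 crossings)
3-colorings: 27 of 3^14, det 9 — tricolorable
note: V spans 6 powers of q: at least 6 crossings in any diagram


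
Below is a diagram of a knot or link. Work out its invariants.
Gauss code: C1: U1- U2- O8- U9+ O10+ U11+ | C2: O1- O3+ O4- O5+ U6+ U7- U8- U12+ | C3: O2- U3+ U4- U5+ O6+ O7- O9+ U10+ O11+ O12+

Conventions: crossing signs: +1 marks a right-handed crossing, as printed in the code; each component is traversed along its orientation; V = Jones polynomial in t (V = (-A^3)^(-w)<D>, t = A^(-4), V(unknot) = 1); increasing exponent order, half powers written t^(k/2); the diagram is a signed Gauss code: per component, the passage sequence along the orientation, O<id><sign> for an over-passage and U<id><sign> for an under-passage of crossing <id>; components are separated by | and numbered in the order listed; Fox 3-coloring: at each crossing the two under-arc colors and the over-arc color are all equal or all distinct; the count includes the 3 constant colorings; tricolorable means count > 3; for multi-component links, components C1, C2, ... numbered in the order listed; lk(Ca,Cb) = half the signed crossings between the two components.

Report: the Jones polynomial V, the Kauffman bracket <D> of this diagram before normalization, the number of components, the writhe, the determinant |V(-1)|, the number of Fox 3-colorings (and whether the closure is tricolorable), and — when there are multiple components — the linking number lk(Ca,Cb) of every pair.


V(t) = t^-1 - 1 + 3t - t^2 + 3t^3 - 2t^4 + t^5
bracket: A^-14 - 2A^-10 + 3A^-6 - A^-2 + 3A^2 - A^6 + A^10, w = +2
3 components, writhe +2, over 12 crossings
lk(C1,C2) = -1
linking number lk(C1,C3) = +1
lk(C2,C3): +1
det 12, colorings 9 of 3^12 — tricolorable
observation: det 12 = |V(-1)|; divisible by 3, so tricolorable


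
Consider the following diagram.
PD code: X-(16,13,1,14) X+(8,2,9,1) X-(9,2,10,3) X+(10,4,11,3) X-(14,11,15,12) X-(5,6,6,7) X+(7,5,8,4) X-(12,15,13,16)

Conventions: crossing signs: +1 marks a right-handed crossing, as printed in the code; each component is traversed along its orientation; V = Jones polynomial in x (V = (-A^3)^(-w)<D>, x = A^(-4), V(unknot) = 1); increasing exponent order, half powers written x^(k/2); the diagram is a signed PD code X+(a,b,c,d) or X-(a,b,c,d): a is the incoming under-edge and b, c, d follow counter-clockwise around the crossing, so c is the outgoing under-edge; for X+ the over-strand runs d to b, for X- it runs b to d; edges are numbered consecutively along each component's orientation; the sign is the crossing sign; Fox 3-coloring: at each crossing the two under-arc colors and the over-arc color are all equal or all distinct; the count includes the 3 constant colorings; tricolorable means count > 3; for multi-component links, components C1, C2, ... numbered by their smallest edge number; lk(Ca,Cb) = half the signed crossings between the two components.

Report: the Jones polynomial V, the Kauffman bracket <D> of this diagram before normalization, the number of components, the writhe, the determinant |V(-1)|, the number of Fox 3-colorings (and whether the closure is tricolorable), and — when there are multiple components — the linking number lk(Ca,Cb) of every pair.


V(x) = -x^-4 + x^-3 + x^-1
bracket: A^-2 + A^6 - A^10, w = -2
1 component, writhe -2, over 8 crossings
det 3, colorings 9 of 3^8 — tricolorable
observation: V spans 3 powers of x: at least 3 crossings in any diagram


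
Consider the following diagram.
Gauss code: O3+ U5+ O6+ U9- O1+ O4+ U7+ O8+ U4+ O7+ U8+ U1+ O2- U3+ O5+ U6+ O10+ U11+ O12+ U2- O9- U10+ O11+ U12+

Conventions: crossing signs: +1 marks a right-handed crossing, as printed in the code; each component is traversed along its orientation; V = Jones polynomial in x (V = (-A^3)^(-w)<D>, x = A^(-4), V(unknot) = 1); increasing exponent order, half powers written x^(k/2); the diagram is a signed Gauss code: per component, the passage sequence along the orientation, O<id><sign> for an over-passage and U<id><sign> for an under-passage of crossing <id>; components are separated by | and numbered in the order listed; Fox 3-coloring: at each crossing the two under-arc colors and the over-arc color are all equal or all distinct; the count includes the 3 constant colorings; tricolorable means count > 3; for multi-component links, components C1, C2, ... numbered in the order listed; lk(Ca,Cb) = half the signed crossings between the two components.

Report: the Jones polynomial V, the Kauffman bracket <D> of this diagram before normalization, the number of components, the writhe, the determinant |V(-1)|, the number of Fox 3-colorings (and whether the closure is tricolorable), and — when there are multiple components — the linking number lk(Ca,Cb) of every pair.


V = x - x^2 + 4x^3 - 5x^4 + 7x^5 - 10x^6 + 9x^7 - 9x^8 + 8x^9 - 5x^10 + 3x^11 - x^12
<D> = -A^-24 + 3A^-20 - 5A^-16 + 8A^-12 - 9A^-8 + 9A^-4 - 10 + 7A^4 - 5A^8 + 4A^12 - A^16 + A^20 (w = +8)
1 component over 12 crossings, w = +8
27 Fox colorings among 3^12, |V(-1)| = 63: tricolorable
why: det 63 = |V(-1)|; divisible by 3, so tricolorable


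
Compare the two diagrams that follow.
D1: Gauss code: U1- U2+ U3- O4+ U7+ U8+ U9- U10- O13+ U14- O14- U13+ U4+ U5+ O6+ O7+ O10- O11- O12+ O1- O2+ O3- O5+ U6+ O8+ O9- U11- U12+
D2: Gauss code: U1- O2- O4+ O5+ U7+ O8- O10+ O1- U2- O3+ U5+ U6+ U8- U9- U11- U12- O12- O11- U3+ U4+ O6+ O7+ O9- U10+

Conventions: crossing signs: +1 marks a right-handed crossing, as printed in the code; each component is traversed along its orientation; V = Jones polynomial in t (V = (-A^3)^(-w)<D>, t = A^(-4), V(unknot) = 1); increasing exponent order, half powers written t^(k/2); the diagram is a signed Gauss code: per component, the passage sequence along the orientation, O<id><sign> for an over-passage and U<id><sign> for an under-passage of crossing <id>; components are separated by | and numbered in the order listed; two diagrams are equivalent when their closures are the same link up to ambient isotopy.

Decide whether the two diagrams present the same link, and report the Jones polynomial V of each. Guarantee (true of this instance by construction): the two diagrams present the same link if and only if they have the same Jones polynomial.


same link: yes
V(D1) = 1  [14 crossings, <D> = A^6, w = +2]
V(D2) = 1  [12 crossings, <D> = 1, w = 0]
insight: Reidemeister moves carry D1 (14 crossings) to D2 (12)


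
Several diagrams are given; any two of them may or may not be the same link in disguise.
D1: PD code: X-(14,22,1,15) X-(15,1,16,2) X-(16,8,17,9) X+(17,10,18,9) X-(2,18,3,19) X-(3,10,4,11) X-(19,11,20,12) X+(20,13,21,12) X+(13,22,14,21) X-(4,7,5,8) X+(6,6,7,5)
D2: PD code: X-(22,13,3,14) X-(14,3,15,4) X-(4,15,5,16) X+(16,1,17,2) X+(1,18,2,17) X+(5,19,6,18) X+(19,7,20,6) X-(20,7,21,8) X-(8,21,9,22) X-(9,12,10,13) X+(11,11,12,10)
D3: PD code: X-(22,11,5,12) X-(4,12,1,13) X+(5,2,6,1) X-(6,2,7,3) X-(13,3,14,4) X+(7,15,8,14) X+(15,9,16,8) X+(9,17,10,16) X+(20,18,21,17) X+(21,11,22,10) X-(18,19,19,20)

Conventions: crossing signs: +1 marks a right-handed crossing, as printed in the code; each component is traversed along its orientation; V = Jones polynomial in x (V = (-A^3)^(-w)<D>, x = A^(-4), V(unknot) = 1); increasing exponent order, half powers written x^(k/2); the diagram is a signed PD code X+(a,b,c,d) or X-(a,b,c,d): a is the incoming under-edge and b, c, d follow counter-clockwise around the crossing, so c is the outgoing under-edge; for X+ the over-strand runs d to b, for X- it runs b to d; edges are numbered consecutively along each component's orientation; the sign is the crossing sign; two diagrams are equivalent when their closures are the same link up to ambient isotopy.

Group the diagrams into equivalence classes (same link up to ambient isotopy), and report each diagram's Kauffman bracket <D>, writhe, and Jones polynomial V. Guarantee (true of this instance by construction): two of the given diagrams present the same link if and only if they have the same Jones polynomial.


equivalence classes: {D1} | {D2} | {D3}
D1 (bracket A^-7 + A; 11 crossings at w = -3): V = -x^(-5/2) - x^(-1/2)
D2 (bracket A^-9 + 2A^-1 - A^3 + A^7 - A^11; 11 crossings at w = -1): V = x^(-7/2) - x^(-5/2) + x^(-3/2) - 2x^(-1/2) - x^(3/2)
V(D3) = -x^(-3/2) - 2x^(1/2) + x^(3/2) - x^(5/2) + x^(7/2)  (w +1, c 11, <D> = -A^-11 + A^-7 - A^-3 + 2A + A^9)
observation: 3 classes among 3 diagrams; unequal V(x) rules out equality


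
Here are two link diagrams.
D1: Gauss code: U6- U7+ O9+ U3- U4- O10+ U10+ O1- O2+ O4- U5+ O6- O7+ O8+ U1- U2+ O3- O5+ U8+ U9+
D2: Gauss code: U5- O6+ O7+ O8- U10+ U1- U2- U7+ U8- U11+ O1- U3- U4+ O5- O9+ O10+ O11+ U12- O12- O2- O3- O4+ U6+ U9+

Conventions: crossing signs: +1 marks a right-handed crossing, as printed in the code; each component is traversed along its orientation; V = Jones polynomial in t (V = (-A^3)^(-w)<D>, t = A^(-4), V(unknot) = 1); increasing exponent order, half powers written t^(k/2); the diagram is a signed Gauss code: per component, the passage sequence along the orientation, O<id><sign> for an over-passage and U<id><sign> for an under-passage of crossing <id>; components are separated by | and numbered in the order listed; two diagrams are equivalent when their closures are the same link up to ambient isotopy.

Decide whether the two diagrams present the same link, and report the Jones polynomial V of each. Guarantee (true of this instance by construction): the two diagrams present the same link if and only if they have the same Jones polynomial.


same link: yes
V(D1) = 1  [10 crossings, <D> = A^6, w = +2]
D2 (bracket 1; 12 crossings at w = 0): V = 1
note: one V(t) for all 2 diagrams — one class (guaranteed)


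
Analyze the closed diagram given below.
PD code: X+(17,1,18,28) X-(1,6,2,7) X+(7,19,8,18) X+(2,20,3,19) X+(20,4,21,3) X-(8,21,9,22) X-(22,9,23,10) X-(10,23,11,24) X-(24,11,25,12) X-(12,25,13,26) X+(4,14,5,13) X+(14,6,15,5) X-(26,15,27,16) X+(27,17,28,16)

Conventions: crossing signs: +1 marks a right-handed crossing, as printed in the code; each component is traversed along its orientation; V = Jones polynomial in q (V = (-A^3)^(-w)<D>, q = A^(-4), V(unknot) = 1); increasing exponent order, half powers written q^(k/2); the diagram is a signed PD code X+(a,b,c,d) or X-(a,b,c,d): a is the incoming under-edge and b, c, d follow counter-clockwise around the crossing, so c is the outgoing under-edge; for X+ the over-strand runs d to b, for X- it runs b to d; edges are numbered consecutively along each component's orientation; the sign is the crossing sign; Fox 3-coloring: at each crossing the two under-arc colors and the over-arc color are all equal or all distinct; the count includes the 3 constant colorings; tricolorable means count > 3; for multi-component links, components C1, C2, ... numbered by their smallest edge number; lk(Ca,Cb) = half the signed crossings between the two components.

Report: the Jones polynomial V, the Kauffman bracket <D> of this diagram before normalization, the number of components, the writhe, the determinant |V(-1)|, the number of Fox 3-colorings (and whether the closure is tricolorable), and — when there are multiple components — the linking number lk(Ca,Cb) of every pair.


Jones polynomial: V(q) = q^-5 - 2q^-4 + 3q^-3 - 4q^-2 + 5q^-1 - 5 + 5q - 4q^2 + 3q^3 - 2q^4 + q^5
<D> = A^-20 - 2A^-16 + 3A^-12 - 4A^-8 + 5A^-4 - 5 + 5A^4 - 4A^8 + 3A^12 - 2A^16 + A^20; writhe 0
components 1, writhe 0 (14 crossings)
3-colorings: 3 of 3^14, det 35 — not tricolorable
note: det 35 = |V(-1)|; not divisible by 3, so not tricolorable


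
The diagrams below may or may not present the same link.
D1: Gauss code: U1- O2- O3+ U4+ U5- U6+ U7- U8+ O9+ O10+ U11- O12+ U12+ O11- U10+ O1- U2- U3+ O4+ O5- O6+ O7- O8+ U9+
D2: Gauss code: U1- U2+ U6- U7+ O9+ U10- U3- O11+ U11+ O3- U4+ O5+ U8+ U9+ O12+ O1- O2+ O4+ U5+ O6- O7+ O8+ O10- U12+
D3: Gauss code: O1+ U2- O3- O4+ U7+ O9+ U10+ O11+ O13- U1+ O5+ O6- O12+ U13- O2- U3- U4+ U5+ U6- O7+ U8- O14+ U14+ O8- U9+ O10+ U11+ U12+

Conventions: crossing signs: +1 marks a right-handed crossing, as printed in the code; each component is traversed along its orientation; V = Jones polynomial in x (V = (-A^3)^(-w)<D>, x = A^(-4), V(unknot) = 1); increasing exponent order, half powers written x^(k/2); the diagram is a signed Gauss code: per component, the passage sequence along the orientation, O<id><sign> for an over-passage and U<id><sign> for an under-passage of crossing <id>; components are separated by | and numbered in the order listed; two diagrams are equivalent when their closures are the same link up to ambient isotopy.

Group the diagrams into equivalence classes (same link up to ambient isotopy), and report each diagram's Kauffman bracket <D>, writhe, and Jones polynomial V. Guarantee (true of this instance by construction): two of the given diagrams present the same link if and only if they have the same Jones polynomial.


classes: {D1} | {D2, D3}
V(D1) = 1  [12 crossings, <D> = A^6, w = +2]
D2 (bracket -A^-12 + A^-8 - A^-4 + 2 - A^4 + A^8; 12 crossings at w = +4): V = x - x^2 + 2x^3 - x^4 + x^5 - x^6
D3 (bracket -A^-12 + A^-8 - A^-4 + 2 - A^4 + A^8; 14 crossings at w = +4): V = x - x^2 + 2x^3 - x^4 + x^5 - x^6
note: comparing 3 Jones polynomials yields 2 groups


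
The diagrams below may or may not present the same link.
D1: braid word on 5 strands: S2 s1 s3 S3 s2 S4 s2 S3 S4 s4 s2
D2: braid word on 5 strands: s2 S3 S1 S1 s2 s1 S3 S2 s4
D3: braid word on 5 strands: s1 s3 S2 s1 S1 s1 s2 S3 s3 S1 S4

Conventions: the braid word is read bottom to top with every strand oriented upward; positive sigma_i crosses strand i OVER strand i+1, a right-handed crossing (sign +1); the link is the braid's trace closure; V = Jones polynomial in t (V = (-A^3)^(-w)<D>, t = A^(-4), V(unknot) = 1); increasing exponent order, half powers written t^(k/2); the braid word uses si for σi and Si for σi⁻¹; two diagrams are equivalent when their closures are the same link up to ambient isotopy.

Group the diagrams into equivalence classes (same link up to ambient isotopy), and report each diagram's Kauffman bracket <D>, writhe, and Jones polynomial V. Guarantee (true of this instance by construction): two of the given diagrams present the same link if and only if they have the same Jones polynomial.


classes: {D1} | {D2} | {D3}
V(D1) = -t^(1/2) - t^(5/2)  [11 crossings, <D> = A^-7 + A, w = +1]
V(D2) = -t^(-5/2) - t^(-1/2)  (w -1, c 9, <D> = A^-1 + A^7)
V(D3) = -t^(-1/2) - t^(1/2)  (w +1, c 11, <D> = A + A^5)
insight: V(t) takes 3 values over 3 diagrams, fixing the grouping
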